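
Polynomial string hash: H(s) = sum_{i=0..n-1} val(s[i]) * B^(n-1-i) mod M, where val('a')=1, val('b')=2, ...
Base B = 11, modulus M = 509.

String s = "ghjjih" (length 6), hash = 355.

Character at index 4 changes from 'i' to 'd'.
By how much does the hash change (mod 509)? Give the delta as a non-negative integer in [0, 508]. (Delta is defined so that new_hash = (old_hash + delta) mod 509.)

Answer: 454

Derivation:
Delta formula: (val(new) - val(old)) * B^(n-1-k) mod M
  val('d') - val('i') = 4 - 9 = -5
  B^(n-1-k) = 11^1 mod 509 = 11
  Delta = -5 * 11 mod 509 = 454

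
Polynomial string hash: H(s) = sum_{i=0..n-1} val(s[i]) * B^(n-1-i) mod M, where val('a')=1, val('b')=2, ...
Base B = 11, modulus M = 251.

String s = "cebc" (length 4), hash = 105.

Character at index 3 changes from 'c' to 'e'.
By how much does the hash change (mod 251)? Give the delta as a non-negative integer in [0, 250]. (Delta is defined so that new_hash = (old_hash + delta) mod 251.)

Delta formula: (val(new) - val(old)) * B^(n-1-k) mod M
  val('e') - val('c') = 5 - 3 = 2
  B^(n-1-k) = 11^0 mod 251 = 1
  Delta = 2 * 1 mod 251 = 2

Answer: 2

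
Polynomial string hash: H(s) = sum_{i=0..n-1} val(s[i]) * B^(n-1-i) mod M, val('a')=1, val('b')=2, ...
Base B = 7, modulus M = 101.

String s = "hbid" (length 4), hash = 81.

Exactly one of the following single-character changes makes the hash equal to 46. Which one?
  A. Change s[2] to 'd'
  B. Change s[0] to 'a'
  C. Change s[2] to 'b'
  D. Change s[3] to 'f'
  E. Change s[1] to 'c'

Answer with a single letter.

Answer: A

Derivation:
Option A: s[2]='i'->'d', delta=(4-9)*7^1 mod 101 = 66, hash=81+66 mod 101 = 46 <-- target
Option B: s[0]='h'->'a', delta=(1-8)*7^3 mod 101 = 23, hash=81+23 mod 101 = 3
Option C: s[2]='i'->'b', delta=(2-9)*7^1 mod 101 = 52, hash=81+52 mod 101 = 32
Option D: s[3]='d'->'f', delta=(6-4)*7^0 mod 101 = 2, hash=81+2 mod 101 = 83
Option E: s[1]='b'->'c', delta=(3-2)*7^2 mod 101 = 49, hash=81+49 mod 101 = 29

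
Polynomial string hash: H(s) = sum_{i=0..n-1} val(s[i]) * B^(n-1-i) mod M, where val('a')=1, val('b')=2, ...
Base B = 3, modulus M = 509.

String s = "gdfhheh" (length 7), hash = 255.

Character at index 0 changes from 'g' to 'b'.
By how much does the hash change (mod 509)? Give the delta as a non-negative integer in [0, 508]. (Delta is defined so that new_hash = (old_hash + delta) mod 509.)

Answer: 427

Derivation:
Delta formula: (val(new) - val(old)) * B^(n-1-k) mod M
  val('b') - val('g') = 2 - 7 = -5
  B^(n-1-k) = 3^6 mod 509 = 220
  Delta = -5 * 220 mod 509 = 427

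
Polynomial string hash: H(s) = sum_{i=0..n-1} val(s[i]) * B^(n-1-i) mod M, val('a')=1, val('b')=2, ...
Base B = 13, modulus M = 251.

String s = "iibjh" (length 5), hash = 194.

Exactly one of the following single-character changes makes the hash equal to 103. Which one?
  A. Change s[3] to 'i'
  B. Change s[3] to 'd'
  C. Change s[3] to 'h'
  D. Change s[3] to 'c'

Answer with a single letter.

Answer: D

Derivation:
Option A: s[3]='j'->'i', delta=(9-10)*13^1 mod 251 = 238, hash=194+238 mod 251 = 181
Option B: s[3]='j'->'d', delta=(4-10)*13^1 mod 251 = 173, hash=194+173 mod 251 = 116
Option C: s[3]='j'->'h', delta=(8-10)*13^1 mod 251 = 225, hash=194+225 mod 251 = 168
Option D: s[3]='j'->'c', delta=(3-10)*13^1 mod 251 = 160, hash=194+160 mod 251 = 103 <-- target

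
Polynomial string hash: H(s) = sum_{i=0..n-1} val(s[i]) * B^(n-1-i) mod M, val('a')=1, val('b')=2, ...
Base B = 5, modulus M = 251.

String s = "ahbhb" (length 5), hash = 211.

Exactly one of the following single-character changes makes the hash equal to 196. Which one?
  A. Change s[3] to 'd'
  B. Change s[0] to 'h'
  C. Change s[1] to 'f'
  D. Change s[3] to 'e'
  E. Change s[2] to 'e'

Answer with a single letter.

Option A: s[3]='h'->'d', delta=(4-8)*5^1 mod 251 = 231, hash=211+231 mod 251 = 191
Option B: s[0]='a'->'h', delta=(8-1)*5^4 mod 251 = 108, hash=211+108 mod 251 = 68
Option C: s[1]='h'->'f', delta=(6-8)*5^3 mod 251 = 1, hash=211+1 mod 251 = 212
Option D: s[3]='h'->'e', delta=(5-8)*5^1 mod 251 = 236, hash=211+236 mod 251 = 196 <-- target
Option E: s[2]='b'->'e', delta=(5-2)*5^2 mod 251 = 75, hash=211+75 mod 251 = 35

Answer: D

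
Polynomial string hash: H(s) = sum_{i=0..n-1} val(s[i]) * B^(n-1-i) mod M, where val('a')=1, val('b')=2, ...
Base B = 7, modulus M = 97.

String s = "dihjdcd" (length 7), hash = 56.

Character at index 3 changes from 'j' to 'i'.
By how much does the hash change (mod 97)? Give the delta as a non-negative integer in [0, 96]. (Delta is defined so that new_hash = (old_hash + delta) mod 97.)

Delta formula: (val(new) - val(old)) * B^(n-1-k) mod M
  val('i') - val('j') = 9 - 10 = -1
  B^(n-1-k) = 7^3 mod 97 = 52
  Delta = -1 * 52 mod 97 = 45

Answer: 45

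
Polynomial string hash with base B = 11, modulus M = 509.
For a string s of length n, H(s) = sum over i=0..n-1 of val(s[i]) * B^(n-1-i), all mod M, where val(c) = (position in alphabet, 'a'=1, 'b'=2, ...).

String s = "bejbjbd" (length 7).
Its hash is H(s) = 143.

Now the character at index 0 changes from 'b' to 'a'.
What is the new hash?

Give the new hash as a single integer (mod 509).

val('b') = 2, val('a') = 1
Position k = 0, exponent = n-1-k = 6
B^6 mod M = 11^6 mod 509 = 241
Delta = (1 - 2) * 241 mod 509 = 268
New hash = (143 + 268) mod 509 = 411

Answer: 411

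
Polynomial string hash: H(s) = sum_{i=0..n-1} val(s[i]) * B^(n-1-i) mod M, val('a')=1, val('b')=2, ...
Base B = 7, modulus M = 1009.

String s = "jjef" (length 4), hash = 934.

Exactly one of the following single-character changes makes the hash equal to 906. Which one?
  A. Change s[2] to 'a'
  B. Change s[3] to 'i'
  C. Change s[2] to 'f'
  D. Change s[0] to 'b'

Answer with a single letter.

Option A: s[2]='e'->'a', delta=(1-5)*7^1 mod 1009 = 981, hash=934+981 mod 1009 = 906 <-- target
Option B: s[3]='f'->'i', delta=(9-6)*7^0 mod 1009 = 3, hash=934+3 mod 1009 = 937
Option C: s[2]='e'->'f', delta=(6-5)*7^1 mod 1009 = 7, hash=934+7 mod 1009 = 941
Option D: s[0]='j'->'b', delta=(2-10)*7^3 mod 1009 = 283, hash=934+283 mod 1009 = 208

Answer: A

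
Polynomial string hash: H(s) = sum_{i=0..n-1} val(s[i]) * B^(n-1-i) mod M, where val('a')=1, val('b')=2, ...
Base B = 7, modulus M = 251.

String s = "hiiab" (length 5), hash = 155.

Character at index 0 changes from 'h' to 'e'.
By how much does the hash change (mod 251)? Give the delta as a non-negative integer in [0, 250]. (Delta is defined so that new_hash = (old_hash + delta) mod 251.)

Answer: 76

Derivation:
Delta formula: (val(new) - val(old)) * B^(n-1-k) mod M
  val('e') - val('h') = 5 - 8 = -3
  B^(n-1-k) = 7^4 mod 251 = 142
  Delta = -3 * 142 mod 251 = 76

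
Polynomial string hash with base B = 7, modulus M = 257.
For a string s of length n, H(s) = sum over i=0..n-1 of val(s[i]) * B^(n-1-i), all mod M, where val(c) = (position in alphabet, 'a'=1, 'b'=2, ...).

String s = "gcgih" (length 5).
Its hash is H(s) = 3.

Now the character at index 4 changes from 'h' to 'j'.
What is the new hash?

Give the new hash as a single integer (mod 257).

Answer: 5

Derivation:
val('h') = 8, val('j') = 10
Position k = 4, exponent = n-1-k = 0
B^0 mod M = 7^0 mod 257 = 1
Delta = (10 - 8) * 1 mod 257 = 2
New hash = (3 + 2) mod 257 = 5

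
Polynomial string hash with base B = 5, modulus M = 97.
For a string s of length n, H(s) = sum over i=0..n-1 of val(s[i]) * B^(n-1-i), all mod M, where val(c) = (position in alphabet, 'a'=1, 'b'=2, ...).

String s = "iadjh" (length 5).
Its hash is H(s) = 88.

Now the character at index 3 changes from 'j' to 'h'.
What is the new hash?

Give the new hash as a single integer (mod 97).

Answer: 78

Derivation:
val('j') = 10, val('h') = 8
Position k = 3, exponent = n-1-k = 1
B^1 mod M = 5^1 mod 97 = 5
Delta = (8 - 10) * 5 mod 97 = 87
New hash = (88 + 87) mod 97 = 78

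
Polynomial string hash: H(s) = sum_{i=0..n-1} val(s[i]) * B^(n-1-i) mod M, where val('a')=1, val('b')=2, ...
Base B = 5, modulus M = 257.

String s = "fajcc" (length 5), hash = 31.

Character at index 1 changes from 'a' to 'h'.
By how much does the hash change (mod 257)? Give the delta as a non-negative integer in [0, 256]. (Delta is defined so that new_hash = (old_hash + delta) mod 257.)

Delta formula: (val(new) - val(old)) * B^(n-1-k) mod M
  val('h') - val('a') = 8 - 1 = 7
  B^(n-1-k) = 5^3 mod 257 = 125
  Delta = 7 * 125 mod 257 = 104

Answer: 104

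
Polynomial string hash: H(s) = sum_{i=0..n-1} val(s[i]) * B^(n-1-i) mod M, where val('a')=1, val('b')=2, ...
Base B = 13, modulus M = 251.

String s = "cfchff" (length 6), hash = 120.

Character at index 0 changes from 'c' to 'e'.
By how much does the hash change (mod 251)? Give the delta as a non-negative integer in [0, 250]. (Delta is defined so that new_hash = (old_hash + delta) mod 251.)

Answer: 128

Derivation:
Delta formula: (val(new) - val(old)) * B^(n-1-k) mod M
  val('e') - val('c') = 5 - 3 = 2
  B^(n-1-k) = 13^5 mod 251 = 64
  Delta = 2 * 64 mod 251 = 128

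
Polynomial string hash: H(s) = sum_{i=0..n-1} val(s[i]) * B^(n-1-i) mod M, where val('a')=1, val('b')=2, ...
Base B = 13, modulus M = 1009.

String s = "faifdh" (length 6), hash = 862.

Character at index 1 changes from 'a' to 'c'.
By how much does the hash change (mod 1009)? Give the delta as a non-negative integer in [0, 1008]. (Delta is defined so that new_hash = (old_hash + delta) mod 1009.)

Answer: 618

Derivation:
Delta formula: (val(new) - val(old)) * B^(n-1-k) mod M
  val('c') - val('a') = 3 - 1 = 2
  B^(n-1-k) = 13^4 mod 1009 = 309
  Delta = 2 * 309 mod 1009 = 618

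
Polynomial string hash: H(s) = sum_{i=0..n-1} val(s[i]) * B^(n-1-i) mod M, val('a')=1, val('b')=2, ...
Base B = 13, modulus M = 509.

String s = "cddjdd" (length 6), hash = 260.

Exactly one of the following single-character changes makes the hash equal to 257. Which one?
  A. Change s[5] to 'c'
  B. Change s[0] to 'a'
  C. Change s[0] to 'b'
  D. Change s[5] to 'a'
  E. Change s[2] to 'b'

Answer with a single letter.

Option A: s[5]='d'->'c', delta=(3-4)*13^0 mod 509 = 508, hash=260+508 mod 509 = 259
Option B: s[0]='c'->'a', delta=(1-3)*13^5 mod 509 = 45, hash=260+45 mod 509 = 305
Option C: s[0]='c'->'b', delta=(2-3)*13^5 mod 509 = 277, hash=260+277 mod 509 = 28
Option D: s[5]='d'->'a', delta=(1-4)*13^0 mod 509 = 506, hash=260+506 mod 509 = 257 <-- target
Option E: s[2]='d'->'b', delta=(2-4)*13^3 mod 509 = 187, hash=260+187 mod 509 = 447

Answer: D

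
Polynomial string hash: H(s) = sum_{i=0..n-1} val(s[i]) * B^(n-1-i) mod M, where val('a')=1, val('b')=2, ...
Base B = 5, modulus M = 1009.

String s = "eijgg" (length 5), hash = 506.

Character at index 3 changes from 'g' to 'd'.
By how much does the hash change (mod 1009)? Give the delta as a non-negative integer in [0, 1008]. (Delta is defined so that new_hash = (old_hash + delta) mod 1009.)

Answer: 994

Derivation:
Delta formula: (val(new) - val(old)) * B^(n-1-k) mod M
  val('d') - val('g') = 4 - 7 = -3
  B^(n-1-k) = 5^1 mod 1009 = 5
  Delta = -3 * 5 mod 1009 = 994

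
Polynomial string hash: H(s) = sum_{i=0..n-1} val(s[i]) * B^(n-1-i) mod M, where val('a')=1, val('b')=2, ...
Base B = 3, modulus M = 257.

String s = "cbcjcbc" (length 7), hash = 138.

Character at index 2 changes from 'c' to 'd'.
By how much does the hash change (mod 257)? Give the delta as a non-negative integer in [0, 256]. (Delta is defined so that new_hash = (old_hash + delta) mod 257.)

Answer: 81

Derivation:
Delta formula: (val(new) - val(old)) * B^(n-1-k) mod M
  val('d') - val('c') = 4 - 3 = 1
  B^(n-1-k) = 3^4 mod 257 = 81
  Delta = 1 * 81 mod 257 = 81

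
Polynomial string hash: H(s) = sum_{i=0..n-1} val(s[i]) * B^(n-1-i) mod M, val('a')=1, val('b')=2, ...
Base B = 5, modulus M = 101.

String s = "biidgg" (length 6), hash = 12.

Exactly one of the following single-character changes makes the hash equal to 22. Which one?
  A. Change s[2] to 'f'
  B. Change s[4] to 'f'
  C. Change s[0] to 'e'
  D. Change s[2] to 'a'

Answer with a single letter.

Answer: D

Derivation:
Option A: s[2]='i'->'f', delta=(6-9)*5^3 mod 101 = 29, hash=12+29 mod 101 = 41
Option B: s[4]='g'->'f', delta=(6-7)*5^1 mod 101 = 96, hash=12+96 mod 101 = 7
Option C: s[0]='b'->'e', delta=(5-2)*5^5 mod 101 = 83, hash=12+83 mod 101 = 95
Option D: s[2]='i'->'a', delta=(1-9)*5^3 mod 101 = 10, hash=12+10 mod 101 = 22 <-- target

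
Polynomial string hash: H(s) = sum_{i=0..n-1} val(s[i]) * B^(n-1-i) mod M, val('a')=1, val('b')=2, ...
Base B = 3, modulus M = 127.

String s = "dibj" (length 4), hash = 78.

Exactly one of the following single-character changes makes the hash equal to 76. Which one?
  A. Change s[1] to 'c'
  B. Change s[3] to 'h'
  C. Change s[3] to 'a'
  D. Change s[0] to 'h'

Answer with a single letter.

Answer: B

Derivation:
Option A: s[1]='i'->'c', delta=(3-9)*3^2 mod 127 = 73, hash=78+73 mod 127 = 24
Option B: s[3]='j'->'h', delta=(8-10)*3^0 mod 127 = 125, hash=78+125 mod 127 = 76 <-- target
Option C: s[3]='j'->'a', delta=(1-10)*3^0 mod 127 = 118, hash=78+118 mod 127 = 69
Option D: s[0]='d'->'h', delta=(8-4)*3^3 mod 127 = 108, hash=78+108 mod 127 = 59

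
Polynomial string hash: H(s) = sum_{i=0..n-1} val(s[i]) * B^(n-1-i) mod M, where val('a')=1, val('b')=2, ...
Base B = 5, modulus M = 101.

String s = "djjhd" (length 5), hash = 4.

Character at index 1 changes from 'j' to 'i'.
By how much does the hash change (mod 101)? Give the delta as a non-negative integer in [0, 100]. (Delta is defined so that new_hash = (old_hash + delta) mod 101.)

Answer: 77

Derivation:
Delta formula: (val(new) - val(old)) * B^(n-1-k) mod M
  val('i') - val('j') = 9 - 10 = -1
  B^(n-1-k) = 5^3 mod 101 = 24
  Delta = -1 * 24 mod 101 = 77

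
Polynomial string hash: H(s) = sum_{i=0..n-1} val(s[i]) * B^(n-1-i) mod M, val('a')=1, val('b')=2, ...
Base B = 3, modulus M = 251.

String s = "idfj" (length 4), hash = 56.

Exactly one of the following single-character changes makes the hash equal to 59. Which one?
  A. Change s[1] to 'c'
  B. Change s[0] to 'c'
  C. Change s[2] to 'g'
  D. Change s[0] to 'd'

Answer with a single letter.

Answer: C

Derivation:
Option A: s[1]='d'->'c', delta=(3-4)*3^2 mod 251 = 242, hash=56+242 mod 251 = 47
Option B: s[0]='i'->'c', delta=(3-9)*3^3 mod 251 = 89, hash=56+89 mod 251 = 145
Option C: s[2]='f'->'g', delta=(7-6)*3^1 mod 251 = 3, hash=56+3 mod 251 = 59 <-- target
Option D: s[0]='i'->'d', delta=(4-9)*3^3 mod 251 = 116, hash=56+116 mod 251 = 172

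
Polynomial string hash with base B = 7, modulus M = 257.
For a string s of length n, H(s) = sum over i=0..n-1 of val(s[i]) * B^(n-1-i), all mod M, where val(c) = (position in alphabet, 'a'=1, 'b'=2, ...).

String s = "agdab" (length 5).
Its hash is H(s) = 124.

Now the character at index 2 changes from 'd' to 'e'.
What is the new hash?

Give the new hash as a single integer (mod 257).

Answer: 173

Derivation:
val('d') = 4, val('e') = 5
Position k = 2, exponent = n-1-k = 2
B^2 mod M = 7^2 mod 257 = 49
Delta = (5 - 4) * 49 mod 257 = 49
New hash = (124 + 49) mod 257 = 173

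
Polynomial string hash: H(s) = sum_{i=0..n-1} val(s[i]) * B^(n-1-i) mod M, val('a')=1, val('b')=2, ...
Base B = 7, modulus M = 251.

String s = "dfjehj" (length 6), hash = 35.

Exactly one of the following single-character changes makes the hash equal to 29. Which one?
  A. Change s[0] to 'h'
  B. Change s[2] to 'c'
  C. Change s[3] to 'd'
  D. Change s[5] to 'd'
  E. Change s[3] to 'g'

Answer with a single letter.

Option A: s[0]='d'->'h', delta=(8-4)*7^5 mod 251 = 211, hash=35+211 mod 251 = 246
Option B: s[2]='j'->'c', delta=(3-10)*7^3 mod 251 = 109, hash=35+109 mod 251 = 144
Option C: s[3]='e'->'d', delta=(4-5)*7^2 mod 251 = 202, hash=35+202 mod 251 = 237
Option D: s[5]='j'->'d', delta=(4-10)*7^0 mod 251 = 245, hash=35+245 mod 251 = 29 <-- target
Option E: s[3]='e'->'g', delta=(7-5)*7^2 mod 251 = 98, hash=35+98 mod 251 = 133

Answer: D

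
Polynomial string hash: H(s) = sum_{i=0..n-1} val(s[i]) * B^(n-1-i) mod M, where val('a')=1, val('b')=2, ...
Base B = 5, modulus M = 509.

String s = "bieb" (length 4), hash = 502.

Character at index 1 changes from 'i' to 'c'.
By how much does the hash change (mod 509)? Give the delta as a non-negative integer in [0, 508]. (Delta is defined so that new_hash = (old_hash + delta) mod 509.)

Delta formula: (val(new) - val(old)) * B^(n-1-k) mod M
  val('c') - val('i') = 3 - 9 = -6
  B^(n-1-k) = 5^2 mod 509 = 25
  Delta = -6 * 25 mod 509 = 359

Answer: 359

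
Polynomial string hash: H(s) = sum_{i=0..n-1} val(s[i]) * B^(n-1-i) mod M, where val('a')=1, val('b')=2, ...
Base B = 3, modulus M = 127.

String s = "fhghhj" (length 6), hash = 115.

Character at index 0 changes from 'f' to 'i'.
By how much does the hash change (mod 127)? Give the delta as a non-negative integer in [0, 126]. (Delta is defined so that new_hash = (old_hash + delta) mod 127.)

Answer: 94

Derivation:
Delta formula: (val(new) - val(old)) * B^(n-1-k) mod M
  val('i') - val('f') = 9 - 6 = 3
  B^(n-1-k) = 3^5 mod 127 = 116
  Delta = 3 * 116 mod 127 = 94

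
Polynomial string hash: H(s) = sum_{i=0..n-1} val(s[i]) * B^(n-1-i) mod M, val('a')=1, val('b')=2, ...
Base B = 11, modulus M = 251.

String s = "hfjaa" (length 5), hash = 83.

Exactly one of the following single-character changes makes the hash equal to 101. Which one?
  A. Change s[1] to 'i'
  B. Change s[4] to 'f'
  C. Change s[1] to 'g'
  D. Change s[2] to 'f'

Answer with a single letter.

Answer: D

Derivation:
Option A: s[1]='f'->'i', delta=(9-6)*11^3 mod 251 = 228, hash=83+228 mod 251 = 60
Option B: s[4]='a'->'f', delta=(6-1)*11^0 mod 251 = 5, hash=83+5 mod 251 = 88
Option C: s[1]='f'->'g', delta=(7-6)*11^3 mod 251 = 76, hash=83+76 mod 251 = 159
Option D: s[2]='j'->'f', delta=(6-10)*11^2 mod 251 = 18, hash=83+18 mod 251 = 101 <-- target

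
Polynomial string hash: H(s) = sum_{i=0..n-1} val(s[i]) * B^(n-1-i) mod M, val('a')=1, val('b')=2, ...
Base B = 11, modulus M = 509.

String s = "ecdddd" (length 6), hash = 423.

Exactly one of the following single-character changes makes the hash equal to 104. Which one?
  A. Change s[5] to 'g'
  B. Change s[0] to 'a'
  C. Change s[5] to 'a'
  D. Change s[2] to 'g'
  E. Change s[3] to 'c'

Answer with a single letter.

Option A: s[5]='d'->'g', delta=(7-4)*11^0 mod 509 = 3, hash=423+3 mod 509 = 426
Option B: s[0]='e'->'a', delta=(1-5)*11^5 mod 509 = 190, hash=423+190 mod 509 = 104 <-- target
Option C: s[5]='d'->'a', delta=(1-4)*11^0 mod 509 = 506, hash=423+506 mod 509 = 420
Option D: s[2]='d'->'g', delta=(7-4)*11^3 mod 509 = 430, hash=423+430 mod 509 = 344
Option E: s[3]='d'->'c', delta=(3-4)*11^2 mod 509 = 388, hash=423+388 mod 509 = 302

Answer: B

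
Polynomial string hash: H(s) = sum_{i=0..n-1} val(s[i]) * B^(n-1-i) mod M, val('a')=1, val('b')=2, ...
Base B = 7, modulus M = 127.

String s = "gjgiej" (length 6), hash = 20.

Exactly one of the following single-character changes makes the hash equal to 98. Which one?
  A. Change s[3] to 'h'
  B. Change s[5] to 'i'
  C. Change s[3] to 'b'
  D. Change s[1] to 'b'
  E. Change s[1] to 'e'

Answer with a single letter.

Option A: s[3]='i'->'h', delta=(8-9)*7^2 mod 127 = 78, hash=20+78 mod 127 = 98 <-- target
Option B: s[5]='j'->'i', delta=(9-10)*7^0 mod 127 = 126, hash=20+126 mod 127 = 19
Option C: s[3]='i'->'b', delta=(2-9)*7^2 mod 127 = 38, hash=20+38 mod 127 = 58
Option D: s[1]='j'->'b', delta=(2-10)*7^4 mod 127 = 96, hash=20+96 mod 127 = 116
Option E: s[1]='j'->'e', delta=(5-10)*7^4 mod 127 = 60, hash=20+60 mod 127 = 80

Answer: A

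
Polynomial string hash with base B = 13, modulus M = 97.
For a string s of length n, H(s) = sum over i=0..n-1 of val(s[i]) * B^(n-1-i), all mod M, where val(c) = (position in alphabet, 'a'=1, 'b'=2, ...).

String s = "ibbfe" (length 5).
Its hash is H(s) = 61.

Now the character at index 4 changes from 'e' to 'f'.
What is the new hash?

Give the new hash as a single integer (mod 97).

Answer: 62

Derivation:
val('e') = 5, val('f') = 6
Position k = 4, exponent = n-1-k = 0
B^0 mod M = 13^0 mod 97 = 1
Delta = (6 - 5) * 1 mod 97 = 1
New hash = (61 + 1) mod 97 = 62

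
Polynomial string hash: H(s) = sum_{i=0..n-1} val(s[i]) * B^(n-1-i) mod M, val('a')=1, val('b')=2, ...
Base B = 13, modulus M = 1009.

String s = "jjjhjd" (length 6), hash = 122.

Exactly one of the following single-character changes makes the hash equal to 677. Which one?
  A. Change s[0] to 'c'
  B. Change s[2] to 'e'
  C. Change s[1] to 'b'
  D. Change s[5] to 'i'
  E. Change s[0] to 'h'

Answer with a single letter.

Option A: s[0]='j'->'c', delta=(3-10)*13^5 mod 1009 = 133, hash=122+133 mod 1009 = 255
Option B: s[2]='j'->'e', delta=(5-10)*13^3 mod 1009 = 114, hash=122+114 mod 1009 = 236
Option C: s[1]='j'->'b', delta=(2-10)*13^4 mod 1009 = 555, hash=122+555 mod 1009 = 677 <-- target
Option D: s[5]='d'->'i', delta=(9-4)*13^0 mod 1009 = 5, hash=122+5 mod 1009 = 127
Option E: s[0]='j'->'h', delta=(8-10)*13^5 mod 1009 = 38, hash=122+38 mod 1009 = 160

Answer: C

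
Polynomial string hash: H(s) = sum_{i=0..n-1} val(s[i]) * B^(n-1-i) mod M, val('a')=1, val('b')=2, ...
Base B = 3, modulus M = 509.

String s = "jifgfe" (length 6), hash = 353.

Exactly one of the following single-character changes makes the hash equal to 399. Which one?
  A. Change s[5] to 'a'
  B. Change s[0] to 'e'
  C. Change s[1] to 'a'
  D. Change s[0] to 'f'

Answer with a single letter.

Option A: s[5]='e'->'a', delta=(1-5)*3^0 mod 509 = 505, hash=353+505 mod 509 = 349
Option B: s[0]='j'->'e', delta=(5-10)*3^5 mod 509 = 312, hash=353+312 mod 509 = 156
Option C: s[1]='i'->'a', delta=(1-9)*3^4 mod 509 = 370, hash=353+370 mod 509 = 214
Option D: s[0]='j'->'f', delta=(6-10)*3^5 mod 509 = 46, hash=353+46 mod 509 = 399 <-- target

Answer: D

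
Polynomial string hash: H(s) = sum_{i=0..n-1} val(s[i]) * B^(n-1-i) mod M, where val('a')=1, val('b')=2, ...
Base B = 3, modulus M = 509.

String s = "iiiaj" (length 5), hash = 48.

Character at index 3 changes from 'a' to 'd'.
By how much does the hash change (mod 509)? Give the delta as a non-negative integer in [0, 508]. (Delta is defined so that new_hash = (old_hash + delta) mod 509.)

Answer: 9

Derivation:
Delta formula: (val(new) - val(old)) * B^(n-1-k) mod M
  val('d') - val('a') = 4 - 1 = 3
  B^(n-1-k) = 3^1 mod 509 = 3
  Delta = 3 * 3 mod 509 = 9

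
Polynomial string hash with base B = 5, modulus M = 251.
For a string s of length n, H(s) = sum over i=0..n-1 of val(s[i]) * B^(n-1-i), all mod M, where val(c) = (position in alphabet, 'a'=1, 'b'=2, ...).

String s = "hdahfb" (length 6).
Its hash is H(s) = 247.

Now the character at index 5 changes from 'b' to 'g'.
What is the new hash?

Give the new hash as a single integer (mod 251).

Answer: 1

Derivation:
val('b') = 2, val('g') = 7
Position k = 5, exponent = n-1-k = 0
B^0 mod M = 5^0 mod 251 = 1
Delta = (7 - 2) * 1 mod 251 = 5
New hash = (247 + 5) mod 251 = 1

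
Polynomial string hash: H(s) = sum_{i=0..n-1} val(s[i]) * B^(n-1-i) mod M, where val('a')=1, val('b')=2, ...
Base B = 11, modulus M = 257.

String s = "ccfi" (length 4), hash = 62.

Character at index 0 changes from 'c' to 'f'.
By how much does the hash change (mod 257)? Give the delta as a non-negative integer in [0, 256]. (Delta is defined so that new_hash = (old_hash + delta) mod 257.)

Delta formula: (val(new) - val(old)) * B^(n-1-k) mod M
  val('f') - val('c') = 6 - 3 = 3
  B^(n-1-k) = 11^3 mod 257 = 46
  Delta = 3 * 46 mod 257 = 138

Answer: 138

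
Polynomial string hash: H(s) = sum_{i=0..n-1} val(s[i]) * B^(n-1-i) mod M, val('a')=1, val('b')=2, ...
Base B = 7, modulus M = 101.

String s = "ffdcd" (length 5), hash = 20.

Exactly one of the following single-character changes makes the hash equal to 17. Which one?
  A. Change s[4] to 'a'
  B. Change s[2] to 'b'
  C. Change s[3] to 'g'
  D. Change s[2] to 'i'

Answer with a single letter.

Option A: s[4]='d'->'a', delta=(1-4)*7^0 mod 101 = 98, hash=20+98 mod 101 = 17 <-- target
Option B: s[2]='d'->'b', delta=(2-4)*7^2 mod 101 = 3, hash=20+3 mod 101 = 23
Option C: s[3]='c'->'g', delta=(7-3)*7^1 mod 101 = 28, hash=20+28 mod 101 = 48
Option D: s[2]='d'->'i', delta=(9-4)*7^2 mod 101 = 43, hash=20+43 mod 101 = 63

Answer: A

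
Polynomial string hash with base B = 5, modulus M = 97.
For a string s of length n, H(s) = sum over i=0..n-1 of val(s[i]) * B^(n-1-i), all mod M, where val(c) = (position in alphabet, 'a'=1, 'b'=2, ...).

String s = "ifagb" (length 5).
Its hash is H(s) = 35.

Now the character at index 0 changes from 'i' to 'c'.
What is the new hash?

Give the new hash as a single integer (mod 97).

Answer: 68

Derivation:
val('i') = 9, val('c') = 3
Position k = 0, exponent = n-1-k = 4
B^4 mod M = 5^4 mod 97 = 43
Delta = (3 - 9) * 43 mod 97 = 33
New hash = (35 + 33) mod 97 = 68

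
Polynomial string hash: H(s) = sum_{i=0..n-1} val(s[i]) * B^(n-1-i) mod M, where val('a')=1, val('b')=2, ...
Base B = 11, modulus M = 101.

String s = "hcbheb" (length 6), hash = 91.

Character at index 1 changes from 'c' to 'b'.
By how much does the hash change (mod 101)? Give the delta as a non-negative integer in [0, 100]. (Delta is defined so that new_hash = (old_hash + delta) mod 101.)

Answer: 4

Derivation:
Delta formula: (val(new) - val(old)) * B^(n-1-k) mod M
  val('b') - val('c') = 2 - 3 = -1
  B^(n-1-k) = 11^4 mod 101 = 97
  Delta = -1 * 97 mod 101 = 4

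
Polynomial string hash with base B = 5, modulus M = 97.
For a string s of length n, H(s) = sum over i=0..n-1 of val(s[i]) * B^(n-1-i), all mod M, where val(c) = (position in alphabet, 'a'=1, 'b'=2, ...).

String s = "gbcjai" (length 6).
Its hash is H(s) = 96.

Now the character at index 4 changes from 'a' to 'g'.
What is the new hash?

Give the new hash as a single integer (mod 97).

val('a') = 1, val('g') = 7
Position k = 4, exponent = n-1-k = 1
B^1 mod M = 5^1 mod 97 = 5
Delta = (7 - 1) * 5 mod 97 = 30
New hash = (96 + 30) mod 97 = 29

Answer: 29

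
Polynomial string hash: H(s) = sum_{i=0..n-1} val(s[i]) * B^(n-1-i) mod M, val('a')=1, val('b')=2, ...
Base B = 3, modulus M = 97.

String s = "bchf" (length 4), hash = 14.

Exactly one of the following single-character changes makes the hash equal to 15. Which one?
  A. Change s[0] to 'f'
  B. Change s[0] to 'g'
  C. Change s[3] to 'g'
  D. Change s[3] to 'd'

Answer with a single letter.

Answer: C

Derivation:
Option A: s[0]='b'->'f', delta=(6-2)*3^3 mod 97 = 11, hash=14+11 mod 97 = 25
Option B: s[0]='b'->'g', delta=(7-2)*3^3 mod 97 = 38, hash=14+38 mod 97 = 52
Option C: s[3]='f'->'g', delta=(7-6)*3^0 mod 97 = 1, hash=14+1 mod 97 = 15 <-- target
Option D: s[3]='f'->'d', delta=(4-6)*3^0 mod 97 = 95, hash=14+95 mod 97 = 12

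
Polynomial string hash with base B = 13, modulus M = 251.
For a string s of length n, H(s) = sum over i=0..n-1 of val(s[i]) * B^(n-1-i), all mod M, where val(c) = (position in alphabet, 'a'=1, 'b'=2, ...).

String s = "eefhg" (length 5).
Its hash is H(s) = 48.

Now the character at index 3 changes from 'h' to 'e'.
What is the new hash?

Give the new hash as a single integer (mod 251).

val('h') = 8, val('e') = 5
Position k = 3, exponent = n-1-k = 1
B^1 mod M = 13^1 mod 251 = 13
Delta = (5 - 8) * 13 mod 251 = 212
New hash = (48 + 212) mod 251 = 9

Answer: 9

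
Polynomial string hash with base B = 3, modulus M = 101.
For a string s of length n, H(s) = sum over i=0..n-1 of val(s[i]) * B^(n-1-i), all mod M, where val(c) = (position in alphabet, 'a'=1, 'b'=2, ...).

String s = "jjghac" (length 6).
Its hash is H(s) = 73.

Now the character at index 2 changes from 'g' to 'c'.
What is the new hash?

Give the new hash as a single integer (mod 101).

Answer: 66

Derivation:
val('g') = 7, val('c') = 3
Position k = 2, exponent = n-1-k = 3
B^3 mod M = 3^3 mod 101 = 27
Delta = (3 - 7) * 27 mod 101 = 94
New hash = (73 + 94) mod 101 = 66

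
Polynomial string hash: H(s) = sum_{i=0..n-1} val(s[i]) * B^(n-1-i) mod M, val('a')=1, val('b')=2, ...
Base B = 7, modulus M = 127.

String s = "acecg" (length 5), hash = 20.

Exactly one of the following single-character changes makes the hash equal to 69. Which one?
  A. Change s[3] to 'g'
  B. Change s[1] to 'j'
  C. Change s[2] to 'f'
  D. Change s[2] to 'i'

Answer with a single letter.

Answer: C

Derivation:
Option A: s[3]='c'->'g', delta=(7-3)*7^1 mod 127 = 28, hash=20+28 mod 127 = 48
Option B: s[1]='c'->'j', delta=(10-3)*7^3 mod 127 = 115, hash=20+115 mod 127 = 8
Option C: s[2]='e'->'f', delta=(6-5)*7^2 mod 127 = 49, hash=20+49 mod 127 = 69 <-- target
Option D: s[2]='e'->'i', delta=(9-5)*7^2 mod 127 = 69, hash=20+69 mod 127 = 89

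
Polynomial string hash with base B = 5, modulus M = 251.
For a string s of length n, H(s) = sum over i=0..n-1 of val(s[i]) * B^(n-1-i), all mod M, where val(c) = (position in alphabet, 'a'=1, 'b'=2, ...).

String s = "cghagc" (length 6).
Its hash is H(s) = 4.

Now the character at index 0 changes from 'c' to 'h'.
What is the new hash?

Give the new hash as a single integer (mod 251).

Answer: 67

Derivation:
val('c') = 3, val('h') = 8
Position k = 0, exponent = n-1-k = 5
B^5 mod M = 5^5 mod 251 = 113
Delta = (8 - 3) * 113 mod 251 = 63
New hash = (4 + 63) mod 251 = 67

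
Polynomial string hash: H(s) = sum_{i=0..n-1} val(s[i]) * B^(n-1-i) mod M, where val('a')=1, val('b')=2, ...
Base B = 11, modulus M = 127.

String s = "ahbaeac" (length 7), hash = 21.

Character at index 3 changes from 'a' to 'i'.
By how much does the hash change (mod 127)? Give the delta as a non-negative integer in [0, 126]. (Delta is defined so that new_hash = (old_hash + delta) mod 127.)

Delta formula: (val(new) - val(old)) * B^(n-1-k) mod M
  val('i') - val('a') = 9 - 1 = 8
  B^(n-1-k) = 11^3 mod 127 = 61
  Delta = 8 * 61 mod 127 = 107

Answer: 107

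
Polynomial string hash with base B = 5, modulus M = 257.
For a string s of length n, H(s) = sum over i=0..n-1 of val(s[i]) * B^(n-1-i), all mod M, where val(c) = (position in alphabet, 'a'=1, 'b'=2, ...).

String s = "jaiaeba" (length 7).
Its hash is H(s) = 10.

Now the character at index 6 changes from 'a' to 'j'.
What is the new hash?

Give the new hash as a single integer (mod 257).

Answer: 19

Derivation:
val('a') = 1, val('j') = 10
Position k = 6, exponent = n-1-k = 0
B^0 mod M = 5^0 mod 257 = 1
Delta = (10 - 1) * 1 mod 257 = 9
New hash = (10 + 9) mod 257 = 19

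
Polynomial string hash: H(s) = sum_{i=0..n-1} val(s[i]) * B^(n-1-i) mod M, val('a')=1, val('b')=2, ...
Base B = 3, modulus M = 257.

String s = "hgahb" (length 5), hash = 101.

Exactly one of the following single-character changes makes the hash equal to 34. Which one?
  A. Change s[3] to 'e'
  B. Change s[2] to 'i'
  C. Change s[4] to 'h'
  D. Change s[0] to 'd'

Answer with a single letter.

Answer: D

Derivation:
Option A: s[3]='h'->'e', delta=(5-8)*3^1 mod 257 = 248, hash=101+248 mod 257 = 92
Option B: s[2]='a'->'i', delta=(9-1)*3^2 mod 257 = 72, hash=101+72 mod 257 = 173
Option C: s[4]='b'->'h', delta=(8-2)*3^0 mod 257 = 6, hash=101+6 mod 257 = 107
Option D: s[0]='h'->'d', delta=(4-8)*3^4 mod 257 = 190, hash=101+190 mod 257 = 34 <-- target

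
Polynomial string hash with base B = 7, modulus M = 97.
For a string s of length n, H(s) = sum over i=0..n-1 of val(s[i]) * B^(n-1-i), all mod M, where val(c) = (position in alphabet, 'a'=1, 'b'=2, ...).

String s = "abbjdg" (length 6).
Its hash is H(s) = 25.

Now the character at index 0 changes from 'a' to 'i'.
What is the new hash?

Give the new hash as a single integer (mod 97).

Answer: 39

Derivation:
val('a') = 1, val('i') = 9
Position k = 0, exponent = n-1-k = 5
B^5 mod M = 7^5 mod 97 = 26
Delta = (9 - 1) * 26 mod 97 = 14
New hash = (25 + 14) mod 97 = 39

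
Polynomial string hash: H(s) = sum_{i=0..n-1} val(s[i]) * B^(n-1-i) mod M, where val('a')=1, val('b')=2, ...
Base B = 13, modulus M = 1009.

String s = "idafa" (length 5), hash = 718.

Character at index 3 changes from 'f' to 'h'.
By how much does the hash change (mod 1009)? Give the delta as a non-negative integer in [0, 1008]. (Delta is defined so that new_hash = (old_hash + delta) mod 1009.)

Delta formula: (val(new) - val(old)) * B^(n-1-k) mod M
  val('h') - val('f') = 8 - 6 = 2
  B^(n-1-k) = 13^1 mod 1009 = 13
  Delta = 2 * 13 mod 1009 = 26

Answer: 26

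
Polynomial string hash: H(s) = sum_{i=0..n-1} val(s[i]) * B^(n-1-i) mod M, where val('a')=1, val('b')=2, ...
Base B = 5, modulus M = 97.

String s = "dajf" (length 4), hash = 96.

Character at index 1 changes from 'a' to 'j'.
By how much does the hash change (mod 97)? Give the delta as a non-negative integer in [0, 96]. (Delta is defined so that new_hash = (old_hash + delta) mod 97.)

Delta formula: (val(new) - val(old)) * B^(n-1-k) mod M
  val('j') - val('a') = 10 - 1 = 9
  B^(n-1-k) = 5^2 mod 97 = 25
  Delta = 9 * 25 mod 97 = 31

Answer: 31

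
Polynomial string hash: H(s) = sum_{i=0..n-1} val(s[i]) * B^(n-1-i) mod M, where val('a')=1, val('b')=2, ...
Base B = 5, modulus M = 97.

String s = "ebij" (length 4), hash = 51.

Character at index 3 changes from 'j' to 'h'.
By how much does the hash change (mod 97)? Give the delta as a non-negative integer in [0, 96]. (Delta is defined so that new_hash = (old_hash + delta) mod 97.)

Answer: 95

Derivation:
Delta formula: (val(new) - val(old)) * B^(n-1-k) mod M
  val('h') - val('j') = 8 - 10 = -2
  B^(n-1-k) = 5^0 mod 97 = 1
  Delta = -2 * 1 mod 97 = 95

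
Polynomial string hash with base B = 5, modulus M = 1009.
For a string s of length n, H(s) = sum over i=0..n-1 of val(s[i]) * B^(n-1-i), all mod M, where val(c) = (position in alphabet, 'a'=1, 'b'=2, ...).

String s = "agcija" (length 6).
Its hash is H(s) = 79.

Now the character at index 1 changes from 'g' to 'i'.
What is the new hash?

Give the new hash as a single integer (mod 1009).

val('g') = 7, val('i') = 9
Position k = 1, exponent = n-1-k = 4
B^4 mod M = 5^4 mod 1009 = 625
Delta = (9 - 7) * 625 mod 1009 = 241
New hash = (79 + 241) mod 1009 = 320

Answer: 320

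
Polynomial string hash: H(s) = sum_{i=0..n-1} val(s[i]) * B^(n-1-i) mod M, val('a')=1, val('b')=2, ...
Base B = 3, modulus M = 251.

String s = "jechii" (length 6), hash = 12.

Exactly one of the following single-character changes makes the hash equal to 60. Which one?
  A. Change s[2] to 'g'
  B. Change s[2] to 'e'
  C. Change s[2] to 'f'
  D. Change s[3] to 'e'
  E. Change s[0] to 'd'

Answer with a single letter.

Option A: s[2]='c'->'g', delta=(7-3)*3^3 mod 251 = 108, hash=12+108 mod 251 = 120
Option B: s[2]='c'->'e', delta=(5-3)*3^3 mod 251 = 54, hash=12+54 mod 251 = 66
Option C: s[2]='c'->'f', delta=(6-3)*3^3 mod 251 = 81, hash=12+81 mod 251 = 93
Option D: s[3]='h'->'e', delta=(5-8)*3^2 mod 251 = 224, hash=12+224 mod 251 = 236
Option E: s[0]='j'->'d', delta=(4-10)*3^5 mod 251 = 48, hash=12+48 mod 251 = 60 <-- target

Answer: E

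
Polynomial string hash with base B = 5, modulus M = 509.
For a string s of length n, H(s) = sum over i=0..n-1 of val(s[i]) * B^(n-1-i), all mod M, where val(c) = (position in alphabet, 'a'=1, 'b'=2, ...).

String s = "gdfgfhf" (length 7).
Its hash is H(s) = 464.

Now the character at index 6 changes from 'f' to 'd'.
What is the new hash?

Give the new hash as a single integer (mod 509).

Answer: 462

Derivation:
val('f') = 6, val('d') = 4
Position k = 6, exponent = n-1-k = 0
B^0 mod M = 5^0 mod 509 = 1
Delta = (4 - 6) * 1 mod 509 = 507
New hash = (464 + 507) mod 509 = 462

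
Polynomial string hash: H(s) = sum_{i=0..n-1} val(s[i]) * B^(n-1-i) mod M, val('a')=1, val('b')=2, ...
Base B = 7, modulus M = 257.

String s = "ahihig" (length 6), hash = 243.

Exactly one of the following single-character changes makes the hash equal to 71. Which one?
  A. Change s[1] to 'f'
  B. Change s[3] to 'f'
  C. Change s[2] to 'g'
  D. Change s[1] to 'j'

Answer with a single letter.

Option A: s[1]='h'->'f', delta=(6-8)*7^4 mod 257 = 81, hash=243+81 mod 257 = 67
Option B: s[3]='h'->'f', delta=(6-8)*7^2 mod 257 = 159, hash=243+159 mod 257 = 145
Option C: s[2]='i'->'g', delta=(7-9)*7^3 mod 257 = 85, hash=243+85 mod 257 = 71 <-- target
Option D: s[1]='h'->'j', delta=(10-8)*7^4 mod 257 = 176, hash=243+176 mod 257 = 162

Answer: C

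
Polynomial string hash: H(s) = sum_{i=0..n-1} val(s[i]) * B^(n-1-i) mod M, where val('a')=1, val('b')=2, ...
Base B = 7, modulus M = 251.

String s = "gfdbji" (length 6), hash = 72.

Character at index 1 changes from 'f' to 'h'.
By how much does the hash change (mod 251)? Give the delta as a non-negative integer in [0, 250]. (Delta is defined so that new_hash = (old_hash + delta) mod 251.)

Answer: 33

Derivation:
Delta formula: (val(new) - val(old)) * B^(n-1-k) mod M
  val('h') - val('f') = 8 - 6 = 2
  B^(n-1-k) = 7^4 mod 251 = 142
  Delta = 2 * 142 mod 251 = 33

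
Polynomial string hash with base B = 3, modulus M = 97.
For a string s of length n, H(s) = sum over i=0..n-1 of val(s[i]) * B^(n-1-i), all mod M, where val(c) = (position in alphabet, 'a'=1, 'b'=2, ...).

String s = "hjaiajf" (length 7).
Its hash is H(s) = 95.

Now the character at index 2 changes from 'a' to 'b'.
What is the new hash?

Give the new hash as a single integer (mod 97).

val('a') = 1, val('b') = 2
Position k = 2, exponent = n-1-k = 4
B^4 mod M = 3^4 mod 97 = 81
Delta = (2 - 1) * 81 mod 97 = 81
New hash = (95 + 81) mod 97 = 79

Answer: 79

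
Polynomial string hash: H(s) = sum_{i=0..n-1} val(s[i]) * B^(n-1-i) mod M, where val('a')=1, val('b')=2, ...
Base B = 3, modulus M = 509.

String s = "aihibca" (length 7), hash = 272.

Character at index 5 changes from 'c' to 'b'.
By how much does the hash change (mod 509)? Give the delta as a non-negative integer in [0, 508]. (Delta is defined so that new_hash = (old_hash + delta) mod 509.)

Answer: 506

Derivation:
Delta formula: (val(new) - val(old)) * B^(n-1-k) mod M
  val('b') - val('c') = 2 - 3 = -1
  B^(n-1-k) = 3^1 mod 509 = 3
  Delta = -1 * 3 mod 509 = 506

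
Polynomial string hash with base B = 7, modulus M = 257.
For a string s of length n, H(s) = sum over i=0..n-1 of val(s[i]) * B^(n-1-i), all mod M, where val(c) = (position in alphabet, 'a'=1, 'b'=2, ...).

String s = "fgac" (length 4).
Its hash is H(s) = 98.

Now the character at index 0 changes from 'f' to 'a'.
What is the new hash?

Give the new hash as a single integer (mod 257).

Answer: 182

Derivation:
val('f') = 6, val('a') = 1
Position k = 0, exponent = n-1-k = 3
B^3 mod M = 7^3 mod 257 = 86
Delta = (1 - 6) * 86 mod 257 = 84
New hash = (98 + 84) mod 257 = 182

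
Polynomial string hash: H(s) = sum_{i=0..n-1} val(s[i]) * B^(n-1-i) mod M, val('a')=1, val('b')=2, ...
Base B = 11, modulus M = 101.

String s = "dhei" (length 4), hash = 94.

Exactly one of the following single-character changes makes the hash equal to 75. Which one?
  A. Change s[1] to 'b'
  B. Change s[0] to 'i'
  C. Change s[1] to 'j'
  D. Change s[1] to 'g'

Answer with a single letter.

Option A: s[1]='h'->'b', delta=(2-8)*11^2 mod 101 = 82, hash=94+82 mod 101 = 75 <-- target
Option B: s[0]='d'->'i', delta=(9-4)*11^3 mod 101 = 90, hash=94+90 mod 101 = 83
Option C: s[1]='h'->'j', delta=(10-8)*11^2 mod 101 = 40, hash=94+40 mod 101 = 33
Option D: s[1]='h'->'g', delta=(7-8)*11^2 mod 101 = 81, hash=94+81 mod 101 = 74

Answer: A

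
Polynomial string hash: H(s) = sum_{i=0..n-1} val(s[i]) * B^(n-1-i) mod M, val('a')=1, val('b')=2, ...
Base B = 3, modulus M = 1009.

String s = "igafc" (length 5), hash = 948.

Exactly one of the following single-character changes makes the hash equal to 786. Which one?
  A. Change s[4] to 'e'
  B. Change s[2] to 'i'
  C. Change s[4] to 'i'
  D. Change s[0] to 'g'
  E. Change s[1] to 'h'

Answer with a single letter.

Option A: s[4]='c'->'e', delta=(5-3)*3^0 mod 1009 = 2, hash=948+2 mod 1009 = 950
Option B: s[2]='a'->'i', delta=(9-1)*3^2 mod 1009 = 72, hash=948+72 mod 1009 = 11
Option C: s[4]='c'->'i', delta=(9-3)*3^0 mod 1009 = 6, hash=948+6 mod 1009 = 954
Option D: s[0]='i'->'g', delta=(7-9)*3^4 mod 1009 = 847, hash=948+847 mod 1009 = 786 <-- target
Option E: s[1]='g'->'h', delta=(8-7)*3^3 mod 1009 = 27, hash=948+27 mod 1009 = 975

Answer: D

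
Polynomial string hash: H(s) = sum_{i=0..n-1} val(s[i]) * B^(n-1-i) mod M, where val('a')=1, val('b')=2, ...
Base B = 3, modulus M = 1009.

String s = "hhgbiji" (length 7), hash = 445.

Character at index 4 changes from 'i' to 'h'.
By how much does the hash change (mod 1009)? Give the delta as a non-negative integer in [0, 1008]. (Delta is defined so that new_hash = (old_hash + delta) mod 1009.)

Delta formula: (val(new) - val(old)) * B^(n-1-k) mod M
  val('h') - val('i') = 8 - 9 = -1
  B^(n-1-k) = 3^2 mod 1009 = 9
  Delta = -1 * 9 mod 1009 = 1000

Answer: 1000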